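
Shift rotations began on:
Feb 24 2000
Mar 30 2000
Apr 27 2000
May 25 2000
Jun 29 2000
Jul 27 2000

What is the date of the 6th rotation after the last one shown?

These are Thursdays with 35, 28, 28, 35, 28-day gaps.
Each is the final Thursday of its month — Mar 30 2000 is past the 28th, so '4th Thursday' doesn't fit.
Last Thursday of August 2000: Aug 31 2000.
September 2000 ends with Thursday Sep 28 2000.
Last Thursday of October 2000: Oct 26 2000.
November 2000 ends with Thursday Nov 30 2000.
December 2000 ends with Thursday Dec 28 2000.
Last Thursday of January 2001: Jan 25 2001.

Jan 25 2001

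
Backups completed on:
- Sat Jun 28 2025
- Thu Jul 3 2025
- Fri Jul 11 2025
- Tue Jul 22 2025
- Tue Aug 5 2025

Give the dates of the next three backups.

Fri Aug 22 2025, Thu Sep 11 2025, Sat Oct 4 2025

Intervals are 5, 8, 11, 14 days — an arithmetic progression with common difference 3.
Next gap: 17 days. Tue Aug 5 2025 + 17 days = Fri Aug 22 2025.
Next gap: 20 days. Fri Aug 22 2025 + 20 days = Thu Sep 11 2025.
Next gap: 23 days. Thu Sep 11 2025 + 23 days = Sat Oct 4 2025.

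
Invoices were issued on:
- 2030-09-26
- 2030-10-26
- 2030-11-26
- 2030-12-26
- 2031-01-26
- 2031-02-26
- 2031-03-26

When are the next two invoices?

2031-04-26, 2031-05-26

Gaps: 30, 31, 30, 31, 31, 28 days — not constant. Every event is on the 26th of the month.
Pattern: the 26th of each month.
Next: April 2031 → 2031-04-26.
Next: May 2031 → 2031-05-26.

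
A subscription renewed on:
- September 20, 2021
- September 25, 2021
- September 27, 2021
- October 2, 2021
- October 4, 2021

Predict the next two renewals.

Every event lands on a Monday or Saturday (gaps cycle 5, 2, 5, 2).
So the schedule is: every Monday and Saturday.
The following Saturday is October 9, 2021.
Next Monday: October 11, 2021.

October 9, 2021; October 11, 2021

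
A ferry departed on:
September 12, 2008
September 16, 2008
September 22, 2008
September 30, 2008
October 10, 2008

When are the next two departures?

Intervals are 4, 6, 8, 10 days — an arithmetic progression with common difference 2.
Next gap: 12 days. October 10, 2008 + 12 days = October 22, 2008.
Next gap: 14 days. October 22, 2008 + 14 days = November 5, 2008.

October 22, 2008; November 5, 2008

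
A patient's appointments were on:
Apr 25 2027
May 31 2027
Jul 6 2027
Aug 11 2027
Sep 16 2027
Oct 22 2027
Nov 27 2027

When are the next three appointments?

Jan 2 2028, Feb 7 2028, Mar 14 2028

Every event comes 36 days after the last (36, 36, 36, 36, 36, 36).
Nov 27 2027 + 36 days = Jan 2 2028.
Jan 2 2028 + 36 days = Feb 7 2028.
Feb 7 2028 + 36 days = Mar 14 2028.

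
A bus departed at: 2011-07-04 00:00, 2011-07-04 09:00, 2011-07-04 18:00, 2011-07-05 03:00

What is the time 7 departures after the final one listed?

2011-07-07 18:00

Spacing: 9, 9, 9 h — constant 9 h.
2011-07-05 03:00 + 9 h = 2011-07-05 12:00.
2011-07-05 12:00 + 9 h = 2011-07-05 21:00.
2011-07-05 21:00 + 9 h = 2011-07-06 06:00.
2011-07-06 06:00 + 9 h = 2011-07-06 15:00.
2011-07-06 15:00 + 9 h = 2011-07-07 00:00.
2011-07-07 00:00 + 9 h = 2011-07-07 09:00.
2011-07-07 09:00 + 9 h = 2011-07-07 18:00.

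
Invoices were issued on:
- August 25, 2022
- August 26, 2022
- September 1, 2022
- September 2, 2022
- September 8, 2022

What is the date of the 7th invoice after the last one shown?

Every event lands on a Thursday or Friday (gaps cycle 1, 6, 1, 6).
So the schedule is: every Thursday and Friday.
The following Friday is September 9, 2022.
The following Thursday is September 15, 2022.
Next Friday: September 16, 2022.
The following Thursday is September 22, 2022.
The following Friday is September 23, 2022.
The following Thursday is September 29, 2022.
Next Friday: September 30, 2022.

September 30, 2022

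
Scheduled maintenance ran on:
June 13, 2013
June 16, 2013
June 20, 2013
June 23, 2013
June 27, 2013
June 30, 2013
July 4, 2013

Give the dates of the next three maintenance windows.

July 7, 2013; July 11, 2013; July 14, 2013

Gaps: 3, 4, 3, 4, 3, 4 days — not constant, but cyclic with period 2.
The events fall on every Thursday and Sunday.
Next Sunday: July 7, 2013.
Next Thursday: July 11, 2013.
Next Sunday: July 14, 2013.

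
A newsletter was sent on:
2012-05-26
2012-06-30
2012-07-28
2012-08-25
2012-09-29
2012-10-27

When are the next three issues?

These are Saturdays with 35, 28, 28, 35, 28-day gaps.
Each is the final Saturday of its month — 2012-06-30 is past the 28th, so '4th Saturday' doesn't fit.
Last Saturday of November 2012: 2012-11-24.
Last Saturday of December 2012: 2012-12-29.
January 2013 ends with Saturday 2013-01-26.

2012-11-24, 2012-12-29, 2013-01-26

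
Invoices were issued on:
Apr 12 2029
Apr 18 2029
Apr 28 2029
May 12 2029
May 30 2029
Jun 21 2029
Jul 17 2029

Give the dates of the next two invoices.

Aug 16 2029, Sep 19 2029

Gaps: 6, 10, 14, 18, 22, 26 days — each gap is 4 larger than the previous one.
Next gap: 30 days. Jul 17 2029 + 30 days = Aug 16 2029.
Next gap: 34 days. Aug 16 2029 + 34 days = Sep 19 2029.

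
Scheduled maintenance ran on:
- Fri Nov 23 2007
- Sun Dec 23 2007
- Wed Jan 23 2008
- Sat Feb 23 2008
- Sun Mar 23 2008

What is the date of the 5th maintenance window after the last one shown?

Sat Aug 23 2008

The day-of-month is always 23 (30, 31, 31, 29 days between events).
So this recurs on the 23rd of each month.
April 2008: Wed Apr 23 2008.
May 2008: Fri May 23 2008.
Next: June 2008 → Mon Jun 23 2008.
Next: July 2008 → Wed Jul 23 2008.
Next: August 2008 → Sat Aug 23 2008.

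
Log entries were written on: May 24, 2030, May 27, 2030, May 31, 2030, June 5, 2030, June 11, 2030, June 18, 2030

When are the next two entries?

June 26, 2030; July 5, 2030

The spacing grows by 1 each time: 3, 4, 5, 6, 7 days.
Next gap: 8 days. June 18, 2030 + 8 days = June 26, 2030.
Next gap: 9 days. June 26, 2030 + 9 days = July 5, 2030.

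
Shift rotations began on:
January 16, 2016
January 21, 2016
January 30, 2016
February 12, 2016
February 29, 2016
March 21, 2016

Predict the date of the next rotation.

April 15, 2016

Intervals are 5, 9, 13, 17, 21 days — an arithmetic progression with common difference 4.
Next gap: 25 days. March 21, 2016 + 25 days = April 15, 2016.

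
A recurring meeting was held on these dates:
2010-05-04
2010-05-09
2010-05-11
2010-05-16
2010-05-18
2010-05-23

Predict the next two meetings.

Every event lands on a Tuesday or Sunday (gaps cycle 5, 2, 5, 2, 5).
So the schedule is: every Tuesday and Sunday.
Next Tuesday: 2010-05-25.
The following Sunday is 2010-05-30.

2010-05-25, 2010-05-30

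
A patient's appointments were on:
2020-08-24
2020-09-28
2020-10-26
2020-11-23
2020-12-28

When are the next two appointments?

These are Mondays at 28- or 35-day spacing (35, 28, 28, 35).
The pattern: 4th Monday of the month.
January 2021 — 4th Monday is 2021-01-25.
4th Monday of February 2021: 2021-02-22.

2021-01-25, 2021-02-22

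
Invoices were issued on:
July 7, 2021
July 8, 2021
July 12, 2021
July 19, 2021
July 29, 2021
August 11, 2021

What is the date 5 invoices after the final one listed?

The spacing grows by 3 each time: 1, 4, 7, 10, 13 days.
Next gap: 16 days. August 11, 2021 + 16 days = August 27, 2021.
Next gap: 19 days. August 27, 2021 + 19 days = September 15, 2021.
Next gap: 22 days. September 15, 2021 + 22 days = October 7, 2021.
Next gap: 25 days. October 7, 2021 + 25 days = November 1, 2021.
Next gap: 28 days. November 1, 2021 + 28 days = November 29, 2021.

November 29, 2021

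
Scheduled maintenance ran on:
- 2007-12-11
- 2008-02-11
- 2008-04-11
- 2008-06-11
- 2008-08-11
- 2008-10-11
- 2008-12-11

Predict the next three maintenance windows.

2009-02-11, 2009-04-11, 2009-06-11

Gaps: 62, 60, 61, 61, 61, 61 days — not constant. Every event is on the 11th of the month.
Pattern: the 11th of every 2 months.
Next: February 2009 → 2009-02-11.
April 2009: 2009-04-11.
June 2009: 2009-06-11.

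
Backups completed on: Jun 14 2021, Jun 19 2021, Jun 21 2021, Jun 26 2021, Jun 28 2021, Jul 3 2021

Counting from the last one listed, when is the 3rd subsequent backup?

Gaps: 5, 2, 5, 2, 5 days — not constant, but cyclic with period 2.
The events fall on every Monday and Saturday.
The following Monday is Jul 5 2021.
Next Saturday: Jul 10 2021.
Next Monday: Jul 12 2021.

Jul 12 2021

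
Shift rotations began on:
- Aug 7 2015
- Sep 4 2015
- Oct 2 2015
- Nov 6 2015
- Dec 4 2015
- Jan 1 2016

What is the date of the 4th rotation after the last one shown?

These are Fridays at 28- or 35-day spacing (28, 28, 35, 28, 28).
The pattern: 1st Friday of the month.
1st Friday of February 2016: Feb 5 2016.
March 2016 — 1st Friday is Mar 4 2016.
1st Friday of April 2016: Apr 1 2016.
May 2016 — 1st Friday is May 6 2016.

May 6 2016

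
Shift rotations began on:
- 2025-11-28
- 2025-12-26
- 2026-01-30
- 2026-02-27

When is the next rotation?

Every date is a Friday; gaps 28, 35, 28 days.
Each is the last Friday of its month (at least one falls on the 29th or later, ruling out '4th Friday').
March 2026 ends with Friday 2026-03-27.

2026-03-27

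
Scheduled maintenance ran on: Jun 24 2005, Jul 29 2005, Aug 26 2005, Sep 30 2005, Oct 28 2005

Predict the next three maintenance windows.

Every date is a Friday; gaps 35, 28, 35, 28 days.
Each is the last Friday of its month (at least one falls on the 29th or later, ruling out '4th Friday').
November 2005 ends with Friday Nov 25 2005.
Last Friday of December 2005: Dec 30 2005.
Last Friday of January 2006: Jan 27 2006.

Nov 25 2005, Dec 30 2005, Jan 27 2006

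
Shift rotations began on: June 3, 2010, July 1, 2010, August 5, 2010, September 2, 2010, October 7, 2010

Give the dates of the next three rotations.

All dates are Thursdays, 28, 35, 28, 35 days apart.
Specifically, the 1st Thursday of each month.
1st Thursday of November 2010: November 4, 2010.
1st Thursday of December 2010: December 2, 2010.
1st Thursday of January 2011: January 6, 2011.

November 4, 2010; December 2, 2010; January 6, 2011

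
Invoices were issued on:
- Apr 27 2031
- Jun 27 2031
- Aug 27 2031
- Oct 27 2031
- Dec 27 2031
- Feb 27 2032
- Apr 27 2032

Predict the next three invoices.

Jun 27 2032, Aug 27 2032, Oct 27 2032

The day-of-month is always 27 (61, 61, 61, 61, 62, 60 days between events).
So this recurs on the 27th of every 2 months.
Next: June 2032 → Jun 27 2032.
Next: August 2032 → Aug 27 2032.
Next: October 2032 → Oct 27 2032.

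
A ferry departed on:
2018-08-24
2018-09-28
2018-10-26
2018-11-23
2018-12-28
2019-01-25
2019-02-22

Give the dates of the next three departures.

2019-03-22, 2019-04-26, 2019-05-24

Gaps: 35, 28, 28, 35, 28, 28 days — a mix of 28 and 35. Every date is a Friday.
Each is the 4th Friday of its month.
4th Friday of March 2019: 2019-03-22.
April 2019 — 4th Friday is 2019-04-26.
May 2019 — 4th Friday is 2019-05-24.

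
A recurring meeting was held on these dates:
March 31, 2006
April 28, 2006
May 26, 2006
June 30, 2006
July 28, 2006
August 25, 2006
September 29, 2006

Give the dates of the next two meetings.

All Fridays; the gaps (28, 28, 35, 28, 28, 35) vary with month length.
This is the last Friday of each month.
October 2006 ends with Friday October 27, 2006.
Last Friday of November 2006: November 24, 2006.

October 27, 2006; November 24, 2006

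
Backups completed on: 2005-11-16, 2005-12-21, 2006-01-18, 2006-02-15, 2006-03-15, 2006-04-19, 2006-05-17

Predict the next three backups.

2006-06-21, 2006-07-19, 2006-08-16

These are Wednesdays at 28- or 35-day spacing (35, 28, 28, 28, 35, 28).
The pattern: 3rd Wednesday of the month.
June 2006 — 3rd Wednesday is 2006-06-21.
3rd Wednesday of July 2006: 2006-07-19.
August 2006 — 3rd Wednesday is 2006-08-16.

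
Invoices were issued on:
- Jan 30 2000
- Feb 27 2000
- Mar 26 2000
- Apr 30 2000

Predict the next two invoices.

All Sundays; the gaps (28, 28, 35) vary with month length.
This is the last Sunday of each month.
May 2000 ends with Sunday May 28 2000.
Last Sunday of June 2000: Jun 25 2000.

May 28 2000, Jun 25 2000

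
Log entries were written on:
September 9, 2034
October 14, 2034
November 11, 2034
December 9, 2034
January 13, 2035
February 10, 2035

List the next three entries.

March 10, 2035; April 14, 2035; May 12, 2035

All dates are Saturdays, 35, 28, 28, 35, 28 days apart.
Specifically, the 2nd Saturday of each month.
2nd Saturday of March 2035: March 10, 2035.
April 2035 — 2nd Saturday is April 14, 2035.
2nd Saturday of May 2035: May 12, 2035.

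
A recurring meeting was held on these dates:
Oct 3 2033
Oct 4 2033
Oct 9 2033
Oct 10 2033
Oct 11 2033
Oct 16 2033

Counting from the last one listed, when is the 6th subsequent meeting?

Oct 30 2033

Gaps: 1, 5, 1, 1, 5 days — not constant, but cyclic with period 3.
The events fall on every Monday, Tuesday and Sunday.
Next Monday: Oct 17 2033.
Next Tuesday: Oct 18 2033.
Next Sunday: Oct 23 2033.
The following Monday is Oct 24 2033.
The following Tuesday is Oct 25 2033.
The following Sunday is Oct 30 2033.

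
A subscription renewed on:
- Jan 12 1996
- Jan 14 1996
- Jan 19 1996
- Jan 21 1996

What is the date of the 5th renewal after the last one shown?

Gaps: 2, 5, 2 days — not constant, but cyclic with period 2.
The events fall on every Friday and Sunday.
The following Friday is Jan 26 1996.
The following Sunday is Jan 28 1996.
Next Friday: Feb 2 1996.
The following Sunday is Feb 4 1996.
The following Friday is Feb 9 1996.

Feb 9 1996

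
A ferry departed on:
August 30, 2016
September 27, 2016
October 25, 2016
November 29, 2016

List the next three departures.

December 27, 2016; January 31, 2017; February 28, 2017

All Tuesdays; the gaps (28, 28, 35) vary with month length.
This is the last Tuesday of each month.
December 2016 ends with Tuesday December 27, 2016.
January 2017 ends with Tuesday January 31, 2017.
Last Tuesday of February 2017: February 28, 2017.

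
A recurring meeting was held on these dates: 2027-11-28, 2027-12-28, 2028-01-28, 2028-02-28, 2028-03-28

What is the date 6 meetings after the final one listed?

2028-09-28

Each date is the 28th; the gaps (30, 31, 31, 29) track the month lengths.
The rule is the 28th of each month.
Next: April 2028 → 2028-04-28.
May 2028: 2028-05-28.
June 2028: 2028-06-28.
July 2028: 2028-07-28.
August 2028: 2028-08-28.
Next: September 2028 → 2028-09-28.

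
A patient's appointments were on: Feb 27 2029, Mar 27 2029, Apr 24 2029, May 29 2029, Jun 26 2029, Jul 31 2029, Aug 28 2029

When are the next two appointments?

Sep 25 2029, Oct 30 2029

Every date is a Tuesday; gaps 28, 28, 35, 28, 35, 28 days.
Each is the last Tuesday of its month (at least one falls on the 29th or later, ruling out '4th Tuesday').
Last Tuesday of September 2029: Sep 25 2029.
Last Tuesday of October 2029: Oct 30 2029.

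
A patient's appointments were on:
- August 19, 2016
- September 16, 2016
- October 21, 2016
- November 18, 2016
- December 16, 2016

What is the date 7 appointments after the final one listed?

July 21, 2017

These are Fridays at 28- or 35-day spacing (28, 35, 28, 28).
The pattern: 3rd Friday of the month.
January 2017 — 3rd Friday is January 20, 2017.
3rd Friday of February 2017: February 17, 2017.
March 2017 — 3rd Friday is March 17, 2017.
3rd Friday of April 2017: April 21, 2017.
3rd Friday of May 2017: May 19, 2017.
3rd Friday of June 2017: June 16, 2017.
3rd Friday of July 2017: July 21, 2017.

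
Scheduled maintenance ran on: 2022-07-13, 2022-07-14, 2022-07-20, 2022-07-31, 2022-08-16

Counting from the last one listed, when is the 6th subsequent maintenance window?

2023-03-05

The spacing grows by 5 each time: 1, 6, 11, 16 days.
Next gap: 21 days. 2022-08-16 + 21 days = 2022-09-06.
Next gap: 26 days. 2022-09-06 + 26 days = 2022-10-02.
Next gap: 31 days. 2022-10-02 + 31 days = 2022-11-02.
Next gap: 36 days. 2022-11-02 + 36 days = 2022-12-08.
Next gap: 41 days. 2022-12-08 + 41 days = 2023-01-18.
Next gap: 46 days. 2023-01-18 + 46 days = 2023-03-05.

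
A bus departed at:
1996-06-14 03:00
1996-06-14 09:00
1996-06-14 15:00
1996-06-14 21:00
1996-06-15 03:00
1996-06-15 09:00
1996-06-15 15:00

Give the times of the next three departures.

The interval is a steady 6 hours (6, 6, 6, 6, 6, 6).
1996-06-15 15:00 + 6 h = 1996-06-15 21:00.
1996-06-15 21:00 + 6 h = 1996-06-16 03:00.
1996-06-16 03:00 + 6 h = 1996-06-16 09:00.

1996-06-15 21:00, 1996-06-16 03:00, 1996-06-16 09:00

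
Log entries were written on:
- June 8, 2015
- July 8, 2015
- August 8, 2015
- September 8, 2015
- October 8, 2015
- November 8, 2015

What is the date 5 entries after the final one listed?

The day-of-month is always 8 (30, 31, 31, 30, 31 days between events).
So this recurs on the 8th of each month.
December 2015: December 8, 2015.
January 2016: January 8, 2016.
Next: February 2016 → February 8, 2016.
March 2016: March 8, 2016.
Next: April 2016 → April 8, 2016.

April 8, 2016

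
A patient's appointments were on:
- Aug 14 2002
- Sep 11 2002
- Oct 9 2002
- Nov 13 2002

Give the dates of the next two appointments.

Dec 11 2002, Jan 8 2003

All dates are Wednesdays, 28, 28, 35 days apart.
Specifically, the 2nd Wednesday of each month.
2nd Wednesday of December 2002: Dec 11 2002.
2nd Wednesday of January 2003: Jan 8 2003.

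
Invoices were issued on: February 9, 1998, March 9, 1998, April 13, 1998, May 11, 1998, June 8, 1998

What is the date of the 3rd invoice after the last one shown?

September 14, 1998

Gaps: 28, 35, 28, 28 days — a mix of 28 and 35. Every date is a Monday.
Each is the 2nd Monday of its month.
2nd Monday of July 1998: July 13, 1998.
2nd Monday of August 1998: August 10, 1998.
September 1998 — 2nd Monday is September 14, 1998.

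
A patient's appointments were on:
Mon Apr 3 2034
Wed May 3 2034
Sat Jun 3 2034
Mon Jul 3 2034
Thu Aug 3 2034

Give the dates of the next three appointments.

Sun Sep 3 2034, Tue Oct 3 2034, Fri Nov 3 2034

The day-of-month is always 3 (30, 31, 30, 31 days between events).
So this recurs on the 3rd of each month.
September 2034: Sun Sep 3 2034.
Next: October 2034 → Tue Oct 3 2034.
November 2034: Fri Nov 3 2034.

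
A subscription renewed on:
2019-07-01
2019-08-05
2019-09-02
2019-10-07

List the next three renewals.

2019-11-04, 2019-12-02, 2020-01-06

All dates are Mondays, 35, 28, 35 days apart.
Specifically, the 1st Monday of each month.
1st Monday of November 2019: 2019-11-04.
December 2019 — 1st Monday is 2019-12-02.
1st Monday of January 2020: 2020-01-06.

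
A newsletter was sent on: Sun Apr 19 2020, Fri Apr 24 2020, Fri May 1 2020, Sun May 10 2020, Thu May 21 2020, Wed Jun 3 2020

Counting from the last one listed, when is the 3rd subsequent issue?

Fri Jul 24 2020

Intervals are 5, 7, 9, 11, 13 days — an arithmetic progression with common difference 2.
Next gap: 15 days. Wed Jun 3 2020 + 15 days = Thu Jun 18 2020.
Next gap: 17 days. Thu Jun 18 2020 + 17 days = Sun Jul 5 2020.
Next gap: 19 days. Sun Jul 5 2020 + 19 days = Fri Jul 24 2020.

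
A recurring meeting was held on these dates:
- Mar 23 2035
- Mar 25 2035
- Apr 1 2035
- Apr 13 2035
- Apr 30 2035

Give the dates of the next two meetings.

Gaps: 2, 7, 12, 17 days — each gap is 5 larger than the previous one.
Next gap: 22 days. Apr 30 2035 + 22 days = May 22 2035.
Next gap: 27 days. May 22 2035 + 27 days = Jun 18 2035.

May 22 2035, Jun 18 2035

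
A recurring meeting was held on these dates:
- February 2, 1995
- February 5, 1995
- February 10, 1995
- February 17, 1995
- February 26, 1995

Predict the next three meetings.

Gaps: 3, 5, 7, 9 days — each gap is 2 larger than the previous one.
Next gap: 11 days. February 26, 1995 + 11 days = March 9, 1995.
Next gap: 13 days. March 9, 1995 + 13 days = March 22, 1995.
Next gap: 15 days. March 22, 1995 + 15 days = April 6, 1995.

March 9, 1995; March 22, 1995; April 6, 1995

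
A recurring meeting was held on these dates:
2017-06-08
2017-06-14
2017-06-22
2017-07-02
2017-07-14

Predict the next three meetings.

2017-07-28, 2017-08-13, 2017-08-31

The spacing grows by 2 each time: 6, 8, 10, 12 days.
Next gap: 14 days. 2017-07-14 + 14 days = 2017-07-28.
Next gap: 16 days. 2017-07-28 + 16 days = 2017-08-13.
Next gap: 18 days. 2017-08-13 + 18 days = 2017-08-31.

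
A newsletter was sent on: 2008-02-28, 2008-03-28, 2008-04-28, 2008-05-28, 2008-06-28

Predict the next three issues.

2008-07-28, 2008-08-28, 2008-09-28

The day-of-month is always 28 (29, 31, 30, 31 days between events).
So this recurs on the 28th of each month.
Next: July 2008 → 2008-07-28.
Next: August 2008 → 2008-08-28.
September 2008: 2008-09-28.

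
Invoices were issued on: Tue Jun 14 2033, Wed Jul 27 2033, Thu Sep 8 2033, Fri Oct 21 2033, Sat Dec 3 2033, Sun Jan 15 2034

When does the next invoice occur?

Mon Feb 27 2034

Gaps between consecutive events: 43, 43, 43, 43, 43 days — a constant 43-day interval.
Sun Jan 15 2034 + 43 days = Mon Feb 27 2034.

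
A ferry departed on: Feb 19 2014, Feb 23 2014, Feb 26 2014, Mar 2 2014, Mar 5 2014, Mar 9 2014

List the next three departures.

Every event lands on a Wednesday or Sunday (gaps cycle 4, 3, 4, 3, 4).
So the schedule is: every Wednesday and Sunday.
The following Wednesday is Mar 12 2014.
The following Sunday is Mar 16 2014.
Next Wednesday: Mar 19 2014.

Mar 12 2014, Mar 16 2014, Mar 19 2014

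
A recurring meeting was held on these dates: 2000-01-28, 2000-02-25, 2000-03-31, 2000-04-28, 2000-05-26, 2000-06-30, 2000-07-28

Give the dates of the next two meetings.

These are Fridays with 28, 35, 28, 28, 35, 28-day gaps.
Each is the final Friday of its month — 2000-03-31 is past the 28th, so '4th Friday' doesn't fit.
Last Friday of August 2000: 2000-08-25.
Last Friday of September 2000: 2000-09-29.

2000-08-25, 2000-09-29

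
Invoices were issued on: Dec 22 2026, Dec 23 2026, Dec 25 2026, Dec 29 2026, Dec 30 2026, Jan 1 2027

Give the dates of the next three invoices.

Jan 5 2027, Jan 6 2027, Jan 8 2027

Gaps: 1, 2, 4, 1, 2 days — not constant, but cyclic with period 3.
The events fall on every Tuesday, Wednesday and Friday.
The following Tuesday is Jan 5 2027.
Next Wednesday: Jan 6 2027.
Next Friday: Jan 8 2027.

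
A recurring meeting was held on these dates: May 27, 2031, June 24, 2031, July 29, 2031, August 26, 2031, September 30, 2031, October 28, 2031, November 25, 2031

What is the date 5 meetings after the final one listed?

Every date is a Tuesday; gaps 28, 35, 28, 35, 28, 28 days.
Each is the last Tuesday of its month (at least one falls on the 29th or later, ruling out '4th Tuesday').
Last Tuesday of December 2031: December 30, 2031.
Last Tuesday of January 2032: January 27, 2032.
Last Tuesday of February 2032: February 24, 2032.
Last Tuesday of March 2032: March 30, 2032.
Last Tuesday of April 2032: April 27, 2032.

April 27, 2032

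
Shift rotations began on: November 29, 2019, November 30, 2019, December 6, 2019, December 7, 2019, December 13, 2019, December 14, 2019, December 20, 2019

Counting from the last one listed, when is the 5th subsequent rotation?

Gaps: 1, 6, 1, 6, 1, 6 days — not constant, but cyclic with period 2.
The events fall on every Friday and Saturday.
The following Saturday is December 21, 2019.
The following Friday is December 27, 2019.
Next Saturday: December 28, 2019.
The following Friday is January 3, 2020.
The following Saturday is January 4, 2020.

January 4, 2020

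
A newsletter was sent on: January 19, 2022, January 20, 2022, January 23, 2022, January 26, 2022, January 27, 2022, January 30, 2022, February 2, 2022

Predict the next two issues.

Every event lands on a Wednesday or Thursday or Sunday (gaps cycle 1, 3, 3, 1, 3, 3).
So the schedule is: every Wednesday, Thursday and Sunday.
Next Thursday: February 3, 2022.
The following Sunday is February 6, 2022.

February 3, 2022; February 6, 2022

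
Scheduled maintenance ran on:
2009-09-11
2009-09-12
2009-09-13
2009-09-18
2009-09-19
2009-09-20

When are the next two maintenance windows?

2009-09-25, 2009-09-26

The gap pattern 1, 1, 5, 1, 1 repeats every 3 events.
These are the Fridays, Saturdays and Sundays of each week.
Next Friday: 2009-09-25.
Next Saturday: 2009-09-26.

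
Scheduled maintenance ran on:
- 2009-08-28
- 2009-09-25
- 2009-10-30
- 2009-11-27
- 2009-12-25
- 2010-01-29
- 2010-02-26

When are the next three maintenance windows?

2010-03-26, 2010-04-30, 2010-05-28

These are Fridays with 28, 35, 28, 28, 35, 28-day gaps.
Each is the final Friday of its month — 2009-10-30 is past the 28th, so '4th Friday' doesn't fit.
Last Friday of March 2010: 2010-03-26.
April 2010 ends with Friday 2010-04-30.
May 2010 ends with Friday 2010-05-28.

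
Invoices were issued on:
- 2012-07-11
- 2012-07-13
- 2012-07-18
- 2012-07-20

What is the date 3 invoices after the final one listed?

Gaps: 2, 5, 2 days — not constant, but cyclic with period 2.
The events fall on every Wednesday and Friday.
The following Wednesday is 2012-07-25.
The following Friday is 2012-07-27.
Next Wednesday: 2012-08-01.

2012-08-01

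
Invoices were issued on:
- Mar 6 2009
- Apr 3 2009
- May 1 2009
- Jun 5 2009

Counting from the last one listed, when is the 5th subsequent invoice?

Nov 6 2009

All dates are Fridays, 28, 28, 35 days apart.
Specifically, the 1st Friday of each month.
July 2009 — 1st Friday is Jul 3 2009.
August 2009 — 1st Friday is Aug 7 2009.
1st Friday of September 2009: Sep 4 2009.
1st Friday of October 2009: Oct 2 2009.
1st Friday of November 2009: Nov 6 2009.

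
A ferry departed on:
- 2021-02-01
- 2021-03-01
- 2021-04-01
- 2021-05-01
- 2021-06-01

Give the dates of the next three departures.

The day-of-month is always 1 (28, 31, 30, 31 days between events).
So this recurs on the 1st of each month.
July 2021: 2021-07-01.
Next: August 2021 → 2021-08-01.
Next: September 2021 → 2021-09-01.

2021-07-01, 2021-08-01, 2021-09-01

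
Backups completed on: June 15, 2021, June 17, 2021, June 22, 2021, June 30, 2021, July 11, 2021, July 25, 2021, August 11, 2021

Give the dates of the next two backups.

August 31, 2021; September 23, 2021

Gaps: 2, 5, 8, 11, 14, 17 days — each gap is 3 larger than the previous one.
Next gap: 20 days. August 11, 2021 + 20 days = August 31, 2021.
Next gap: 23 days. August 31, 2021 + 23 days = September 23, 2021.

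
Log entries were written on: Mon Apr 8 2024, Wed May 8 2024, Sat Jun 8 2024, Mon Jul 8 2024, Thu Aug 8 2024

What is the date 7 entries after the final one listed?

The day-of-month is always 8 (30, 31, 30, 31 days between events).
So this recurs on the 8th of each month.
September 2024: Sun Sep 8 2024.
October 2024: Tue Oct 8 2024.
Next: November 2024 → Fri Nov 8 2024.
December 2024: Sun Dec 8 2024.
January 2025: Wed Jan 8 2025.
February 2025: Sat Feb 8 2025.
Next: March 2025 → Sat Mar 8 2025.

Sat Mar 8 2025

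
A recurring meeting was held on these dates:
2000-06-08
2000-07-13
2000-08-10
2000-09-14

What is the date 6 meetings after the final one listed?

All dates are Thursdays, 35, 28, 35 days apart.
Specifically, the 2nd Thursday of each month.
2nd Thursday of October 2000: 2000-10-12.
2nd Thursday of November 2000: 2000-11-09.
2nd Thursday of December 2000: 2000-12-14.
January 2001 — 2nd Thursday is 2001-01-11.
February 2001 — 2nd Thursday is 2001-02-08.
2nd Thursday of March 2001: 2001-03-08.

2001-03-08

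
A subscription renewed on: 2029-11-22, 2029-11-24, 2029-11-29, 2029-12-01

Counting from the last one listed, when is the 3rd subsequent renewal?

The gap pattern 2, 5, 2 repeats every 2 events.
These are the Thursdays and Saturdays of each week.
Next Thursday: 2029-12-06.
Next Saturday: 2029-12-08.
Next Thursday: 2029-12-13.

2029-12-13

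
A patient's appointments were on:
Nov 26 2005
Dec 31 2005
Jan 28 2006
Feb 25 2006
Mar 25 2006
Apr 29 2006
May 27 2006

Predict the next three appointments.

Jun 24 2006, Jul 29 2006, Aug 26 2006

These are Saturdays with 35, 28, 28, 28, 35, 28-day gaps.
Each is the final Saturday of its month — Dec 31 2005 is past the 28th, so '4th Saturday' doesn't fit.
June 2006 ends with Saturday Jun 24 2006.
Last Saturday of July 2006: Jul 29 2006.
Last Saturday of August 2006: Aug 26 2006.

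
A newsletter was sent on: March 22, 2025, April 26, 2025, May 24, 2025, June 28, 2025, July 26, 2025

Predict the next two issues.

These are Saturdays at 28- or 35-day spacing (35, 28, 35, 28).
The pattern: 4th Saturday of the month.
4th Saturday of August 2025: August 23, 2025.
September 2025 — 4th Saturday is September 27, 2025.

August 23, 2025; September 27, 2025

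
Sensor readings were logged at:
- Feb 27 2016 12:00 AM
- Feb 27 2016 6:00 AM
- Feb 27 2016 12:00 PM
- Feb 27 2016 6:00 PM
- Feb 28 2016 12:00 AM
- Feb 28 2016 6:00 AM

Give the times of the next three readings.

Spacing: 6, 6, 6, 6, 6 h — constant 6 h.
Feb 28 2016 6:00 AM + 6 h = Feb 28 2016 12:00 PM.
Feb 28 2016 12:00 PM + 6 h = Feb 28 2016 6:00 PM.
Feb 28 2016 6:00 PM + 6 h = Feb 29 2016 12:00 AM.

Feb 28 2016 12:00 PM, Feb 28 2016 6:00 PM, Feb 29 2016 12:00 AM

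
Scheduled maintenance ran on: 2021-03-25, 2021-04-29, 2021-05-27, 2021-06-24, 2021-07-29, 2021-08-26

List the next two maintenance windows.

2021-09-30, 2021-10-28

Every date is a Thursday; gaps 35, 28, 28, 35, 28 days.
Each is the last Thursday of its month (at least one falls on the 29th or later, ruling out '4th Thursday').
Last Thursday of September 2021: 2021-09-30.
Last Thursday of October 2021: 2021-10-28.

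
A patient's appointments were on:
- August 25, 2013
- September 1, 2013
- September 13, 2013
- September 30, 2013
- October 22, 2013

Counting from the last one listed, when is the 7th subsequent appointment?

Intervals are 7, 12, 17, 22 days — an arithmetic progression with common difference 5.
Next gap: 27 days. October 22, 2013 + 27 days = November 18, 2013.
Next gap: 32 days. November 18, 2013 + 32 days = December 20, 2013.
Next gap: 37 days. December 20, 2013 + 37 days = January 26, 2014.
Next gap: 42 days. January 26, 2014 + 42 days = March 9, 2014.
Next gap: 47 days. March 9, 2014 + 47 days = April 25, 2014.
Next gap: 52 days. April 25, 2014 + 52 days = June 16, 2014.
Next gap: 57 days. June 16, 2014 + 57 days = August 12, 2014.

August 12, 2014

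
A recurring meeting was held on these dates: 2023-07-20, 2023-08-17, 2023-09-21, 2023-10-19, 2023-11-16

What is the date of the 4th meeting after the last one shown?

2024-03-21

All dates are Thursdays, 28, 35, 28, 28 days apart.
Specifically, the 3rd Thursday of each month.
December 2023 — 3rd Thursday is 2023-12-21.
January 2024 — 3rd Thursday is 2024-01-18.
February 2024 — 3rd Thursday is 2024-02-15.
3rd Thursday of March 2024: 2024-03-21.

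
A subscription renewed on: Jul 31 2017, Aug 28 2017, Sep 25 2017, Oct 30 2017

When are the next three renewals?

Nov 27 2017, Dec 25 2017, Jan 29 2018

These are Mondays with 28, 28, 35-day gaps.
Each is the final Monday of its month — Jul 31 2017 is past the 28th, so '4th Monday' doesn't fit.
Last Monday of November 2017: Nov 27 2017.
Last Monday of December 2017: Dec 25 2017.
January 2018 ends with Monday Jan 29 2018.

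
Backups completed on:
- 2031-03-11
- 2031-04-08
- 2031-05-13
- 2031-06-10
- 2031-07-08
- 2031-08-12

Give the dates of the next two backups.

These are Tuesdays at 28- or 35-day spacing (28, 35, 28, 28, 35).
The pattern: 2nd Tuesday of the month.
September 2031 — 2nd Tuesday is 2031-09-09.
2nd Tuesday of October 2031: 2031-10-14.

2031-09-09, 2031-10-14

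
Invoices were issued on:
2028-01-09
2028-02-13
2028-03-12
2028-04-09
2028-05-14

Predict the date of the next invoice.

All dates are Sundays, 35, 28, 28, 35 days apart.
Specifically, the 2nd Sunday of each month.
June 2028 — 2nd Sunday is 2028-06-11.

2028-06-11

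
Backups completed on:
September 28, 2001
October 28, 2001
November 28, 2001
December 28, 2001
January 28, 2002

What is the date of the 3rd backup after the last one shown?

April 28, 2002

Each date is the 28th; the gaps (30, 31, 30, 31) track the month lengths.
The rule is the 28th of each month.
Next: February 2002 → February 28, 2002.
March 2002: March 28, 2002.
April 2002: April 28, 2002.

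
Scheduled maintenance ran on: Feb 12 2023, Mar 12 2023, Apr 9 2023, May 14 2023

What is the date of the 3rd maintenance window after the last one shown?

All dates are Sundays, 28, 28, 35 days apart.
Specifically, the 2nd Sunday of each month.
2nd Sunday of June 2023: Jun 11 2023.
July 2023 — 2nd Sunday is Jul 9 2023.
2nd Sunday of August 2023: Aug 13 2023.

Aug 13 2023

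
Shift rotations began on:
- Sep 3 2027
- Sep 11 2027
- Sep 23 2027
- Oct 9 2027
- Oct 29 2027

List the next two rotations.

The spacing grows by 4 each time: 8, 12, 16, 20 days.
Next gap: 24 days. Oct 29 2027 + 24 days = Nov 22 2027.
Next gap: 28 days. Nov 22 2027 + 28 days = Dec 20 2027.

Nov 22 2027, Dec 20 2027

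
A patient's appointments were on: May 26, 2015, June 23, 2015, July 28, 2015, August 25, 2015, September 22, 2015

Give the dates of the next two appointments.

All dates are Tuesdays, 28, 35, 28, 28 days apart.
Specifically, the 4th Tuesday of each month.
4th Tuesday of October 2015: October 27, 2015.
4th Tuesday of November 2015: November 24, 2015.

October 27, 2015; November 24, 2015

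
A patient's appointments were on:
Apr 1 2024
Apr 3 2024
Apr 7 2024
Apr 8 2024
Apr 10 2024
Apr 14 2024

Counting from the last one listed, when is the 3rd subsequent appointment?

Apr 21 2024

Gaps: 2, 4, 1, 2, 4 days — not constant, but cyclic with period 3.
The events fall on every Monday, Wednesday and Sunday.
The following Monday is Apr 15 2024.
Next Wednesday: Apr 17 2024.
Next Sunday: Apr 21 2024.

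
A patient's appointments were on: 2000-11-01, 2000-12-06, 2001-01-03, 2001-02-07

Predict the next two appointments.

2001-03-07, 2001-04-04

These are Wednesdays at 28- or 35-day spacing (35, 28, 35).
The pattern: 1st Wednesday of the month.
1st Wednesday of March 2001: 2001-03-07.
1st Wednesday of April 2001: 2001-04-04.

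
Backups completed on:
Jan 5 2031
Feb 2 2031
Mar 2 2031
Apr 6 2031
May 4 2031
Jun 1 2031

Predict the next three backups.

Jul 6 2031, Aug 3 2031, Sep 7 2031

These are Sundays at 28- or 35-day spacing (28, 28, 35, 28, 28).
The pattern: 1st Sunday of the month.
July 2031 — 1st Sunday is Jul 6 2031.
1st Sunday of August 2031: Aug 3 2031.
September 2031 — 1st Sunday is Sep 7 2031.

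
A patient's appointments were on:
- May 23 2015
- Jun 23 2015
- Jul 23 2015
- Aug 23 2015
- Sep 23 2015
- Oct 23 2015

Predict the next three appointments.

Nov 23 2015, Dec 23 2015, Jan 23 2016

The day-of-month is always 23 (31, 30, 31, 31, 30 days between events).
So this recurs on the 23rd of each month.
Next: November 2015 → Nov 23 2015.
Next: December 2015 → Dec 23 2015.
January 2016: Jan 23 2016.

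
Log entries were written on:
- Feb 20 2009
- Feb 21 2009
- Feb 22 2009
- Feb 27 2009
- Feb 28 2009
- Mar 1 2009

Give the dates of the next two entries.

Mar 6 2009, Mar 7 2009

The gap pattern 1, 1, 5, 1, 1 repeats every 3 events.
These are the Fridays, Saturdays and Sundays of each week.
The following Friday is Mar 6 2009.
Next Saturday: Mar 7 2009.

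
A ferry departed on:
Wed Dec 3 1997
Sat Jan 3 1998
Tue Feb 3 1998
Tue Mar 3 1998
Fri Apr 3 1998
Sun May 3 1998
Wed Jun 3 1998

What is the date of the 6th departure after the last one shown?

Each date is the 3rd; the gaps (31, 31, 28, 31, 30, 31) track the month lengths.
The rule is the 3rd of each month.
Next: July 1998 → Fri Jul 3 1998.
Next: August 1998 → Mon Aug 3 1998.
September 1998: Thu Sep 3 1998.
October 1998: Sat Oct 3 1998.
November 1998: Tue Nov 3 1998.
December 1998: Thu Dec 3 1998.

Thu Dec 3 1998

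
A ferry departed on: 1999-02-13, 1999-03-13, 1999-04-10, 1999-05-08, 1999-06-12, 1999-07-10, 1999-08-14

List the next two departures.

1999-09-11, 1999-10-09

Gaps: 28, 28, 28, 35, 28, 35 days — a mix of 28 and 35. Every date is a Saturday.
Each is the 2nd Saturday of its month.
2nd Saturday of September 1999: 1999-09-11.
2nd Saturday of October 1999: 1999-10-09.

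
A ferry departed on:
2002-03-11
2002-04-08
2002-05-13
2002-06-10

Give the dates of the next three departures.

These are Mondays at 28- or 35-day spacing (28, 35, 28).
The pattern: 2nd Monday of the month.
2nd Monday of July 2002: 2002-07-08.
2nd Monday of August 2002: 2002-08-12.
2nd Monday of September 2002: 2002-09-09.

2002-07-08, 2002-08-12, 2002-09-09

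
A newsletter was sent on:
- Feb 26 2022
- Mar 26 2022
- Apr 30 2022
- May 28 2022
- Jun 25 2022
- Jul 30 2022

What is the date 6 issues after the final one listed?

Jan 28 2023

All Saturdays; the gaps (28, 35, 28, 28, 35) vary with month length.
This is the last Saturday of each month.
Last Saturday of August 2022: Aug 27 2022.
September 2022 ends with Saturday Sep 24 2022.
October 2022 ends with Saturday Oct 29 2022.
Last Saturday of November 2022: Nov 26 2022.
Last Saturday of December 2022: Dec 31 2022.
Last Saturday of January 2023: Jan 28 2023.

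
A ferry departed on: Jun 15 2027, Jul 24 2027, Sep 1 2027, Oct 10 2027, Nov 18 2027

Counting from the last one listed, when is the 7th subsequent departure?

Every event comes 39 days after the last (39, 39, 39, 39).
Nov 18 2027 + 39 days = Dec 27 2027.
Dec 27 2027 + 39 days = Feb 4 2028.
Feb 4 2028 + 39 days = Mar 14 2028.
Mar 14 2028 + 39 days = Apr 22 2028.
Apr 22 2028 + 39 days = May 31 2028.
May 31 2028 + 39 days = Jul 9 2028.
Jul 9 2028 + 39 days = Aug 17 2028.

Aug 17 2028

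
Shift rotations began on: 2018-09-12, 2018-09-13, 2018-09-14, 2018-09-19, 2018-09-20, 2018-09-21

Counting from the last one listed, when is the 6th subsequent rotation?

The gap pattern 1, 1, 5, 1, 1 repeats every 3 events.
These are the Wednesdays, Thursdays and Fridays of each week.
The following Wednesday is 2018-09-26.
Next Thursday: 2018-09-27.
Next Friday: 2018-09-28.
The following Wednesday is 2018-10-03.
Next Thursday: 2018-10-04.
The following Friday is 2018-10-05.

2018-10-05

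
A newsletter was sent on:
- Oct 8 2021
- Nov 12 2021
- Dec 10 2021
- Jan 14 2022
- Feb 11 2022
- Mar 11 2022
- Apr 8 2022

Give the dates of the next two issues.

May 13 2022, Jun 10 2022

Gaps: 35, 28, 35, 28, 28, 28 days — a mix of 28 and 35. Every date is a Friday.
Each is the 2nd Friday of its month.
May 2022 — 2nd Friday is May 13 2022.
2nd Friday of June 2022: Jun 10 2022.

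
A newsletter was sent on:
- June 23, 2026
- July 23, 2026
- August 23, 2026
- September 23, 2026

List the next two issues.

Gaps: 30, 31, 31 days — not constant. Every event is on the 23rd of the month.
Pattern: the 23rd of each month.
October 2026: October 23, 2026.
Next: November 2026 → November 23, 2026.

October 23, 2026; November 23, 2026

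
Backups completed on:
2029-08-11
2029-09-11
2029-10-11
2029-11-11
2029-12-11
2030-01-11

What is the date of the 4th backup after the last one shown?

The day-of-month is always 11 (31, 30, 31, 30, 31 days between events).
So this recurs on the 11th of each month.
Next: February 2030 → 2030-02-11.
March 2030: 2030-03-11.
April 2030: 2030-04-11.
Next: May 2030 → 2030-05-11.

2030-05-11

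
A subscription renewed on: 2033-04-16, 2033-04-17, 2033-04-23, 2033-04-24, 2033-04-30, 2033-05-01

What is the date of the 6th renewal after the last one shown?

Every event lands on a Saturday or Sunday (gaps cycle 1, 6, 1, 6, 1).
So the schedule is: every Saturday and Sunday.
Next Saturday: 2033-05-07.
The following Sunday is 2033-05-08.
The following Saturday is 2033-05-14.
The following Sunday is 2033-05-15.
The following Saturday is 2033-05-21.
Next Sunday: 2033-05-22.

2033-05-22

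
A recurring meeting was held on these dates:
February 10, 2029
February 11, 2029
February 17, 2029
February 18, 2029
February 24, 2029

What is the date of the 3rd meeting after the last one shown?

The gap pattern 1, 6, 1, 6 repeats every 2 events.
These are the Saturdays and Sundays of each week.
Next Sunday: February 25, 2029.
Next Saturday: March 3, 2029.
The following Sunday is March 4, 2029.

March 4, 2029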